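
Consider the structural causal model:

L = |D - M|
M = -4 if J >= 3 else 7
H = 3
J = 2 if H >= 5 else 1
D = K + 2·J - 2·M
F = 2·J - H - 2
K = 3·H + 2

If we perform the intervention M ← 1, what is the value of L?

10

The intervention breaks the incoming arrows to M: M = -4 if J >= 3 else 7 no longer applies, and M = 1.
J = 2 if H >= 5 else 1  [with H=3]  = 1
K = 3·H + 2  [with H=3]  = 11
D = K + 2·J - 2·M  [with K=11, J=1, M=1]  = 11
L = |D - M|  [with D=11, M=1]  = 10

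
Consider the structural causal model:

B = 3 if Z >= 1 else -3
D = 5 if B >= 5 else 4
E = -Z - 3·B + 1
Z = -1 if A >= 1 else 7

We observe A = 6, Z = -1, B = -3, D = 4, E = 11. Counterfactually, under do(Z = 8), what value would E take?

-16

do(Z=8) replaces the equation Z = -1 if A >= 1 else 7 with the constant Z = 8.
B = 3 if Z >= 1 else -3  [with Z=8]  = 3
E = -Z - 3·B + 1  [with Z=8, B=3]  = -16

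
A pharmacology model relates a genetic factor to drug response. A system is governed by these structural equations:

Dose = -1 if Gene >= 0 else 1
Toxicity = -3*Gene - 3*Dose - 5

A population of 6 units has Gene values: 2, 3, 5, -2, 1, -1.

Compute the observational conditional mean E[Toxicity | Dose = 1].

-3.5

Conditioning on Dose=1 selects the 2 unit(s) with Gene ∈ {-2, -1}. Their Toxicity values: -2, -5. Mean = -3.5.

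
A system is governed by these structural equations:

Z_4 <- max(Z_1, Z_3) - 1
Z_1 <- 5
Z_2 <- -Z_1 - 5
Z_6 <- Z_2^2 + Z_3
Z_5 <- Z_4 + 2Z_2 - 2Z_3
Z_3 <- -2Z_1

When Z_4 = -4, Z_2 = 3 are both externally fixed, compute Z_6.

-1

The joint intervention fixes Z_4 = -4, Z_2 = 3, removing each variable's own equation.
Z_3 = -2Z_1  [with Z_1=5]  = -10
Z_6 = Z_2^2 + Z_3  [with Z_2=3, Z_3=-10]  = -1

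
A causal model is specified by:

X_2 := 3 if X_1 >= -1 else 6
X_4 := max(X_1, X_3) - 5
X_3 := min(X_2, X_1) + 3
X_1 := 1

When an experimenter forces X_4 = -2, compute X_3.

4

Under do(X_4=-2), the mechanism X_4 := max(X_1, X_3) - 5 is discarded; X_4 is fixed at -2.
Since X_3 is not a descendant of the intervened variable, it is unaffected.
X_2 = 3 if X_1 >= -1 else 6  [with X_1=1]  = 3
X_3 = min(X_2, X_1) + 3  [with X_2=3, X_1=1]  = 4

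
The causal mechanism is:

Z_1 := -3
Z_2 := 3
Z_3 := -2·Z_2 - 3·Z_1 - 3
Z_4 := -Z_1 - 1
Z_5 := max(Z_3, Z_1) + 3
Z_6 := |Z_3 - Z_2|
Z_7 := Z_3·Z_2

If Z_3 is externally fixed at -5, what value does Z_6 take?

8

The intervention breaks the incoming arrows to Z_3: Z_3 := -2·Z_2 - 3·Z_1 - 3 no longer applies, and Z_3 = -5.
Z_6 = |Z_3 - Z_2|  [with Z_3=-5, Z_2=3]  = 8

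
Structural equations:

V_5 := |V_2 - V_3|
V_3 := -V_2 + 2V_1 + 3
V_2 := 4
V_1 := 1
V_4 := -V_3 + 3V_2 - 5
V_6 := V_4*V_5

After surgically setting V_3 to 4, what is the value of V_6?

The intervention breaks the incoming arrows to V_3: V_3 := -V_2 + 2V_1 + 3 no longer applies, and V_3 = 4.
V_4 = -V_3 + 3V_2 - 5  [with V_3=4, V_2=4]  = 3
V_5 = |V_2 - V_3|  [with V_2=4, V_3=4]  = 0
V_6 = V_4*V_5  [with V_4=3, V_5=0]  = 0

0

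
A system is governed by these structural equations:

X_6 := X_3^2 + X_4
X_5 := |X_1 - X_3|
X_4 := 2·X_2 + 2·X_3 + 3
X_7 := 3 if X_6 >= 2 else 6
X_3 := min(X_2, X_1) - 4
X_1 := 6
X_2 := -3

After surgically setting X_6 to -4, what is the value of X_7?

Intervening sets X_6 = -4 and removes its equation (X_6 := X_3^2 + X_4).
X_7 = 3 if X_6 >= 2 else 6  [with X_6=-4]  = 6

6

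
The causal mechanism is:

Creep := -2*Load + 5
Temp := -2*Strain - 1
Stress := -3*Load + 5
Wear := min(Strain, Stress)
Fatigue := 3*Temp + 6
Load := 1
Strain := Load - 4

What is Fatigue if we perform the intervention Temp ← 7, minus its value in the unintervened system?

The intervention breaks the incoming arrows to Temp: Temp := -2*Strain - 1 no longer applies, and Temp = 7.
Fatigue = 3*Temp + 6  [with Temp=7]  = 27
Without intervention: Strain = Load - 4  [with Load=1]  = -3; Temp = -2*Strain - 1  [with Strain=-3]  = 5; Fatigue = 3*Temp + 6  [with Temp=5]  = 21.
Change = 27 − 21 = 6.

6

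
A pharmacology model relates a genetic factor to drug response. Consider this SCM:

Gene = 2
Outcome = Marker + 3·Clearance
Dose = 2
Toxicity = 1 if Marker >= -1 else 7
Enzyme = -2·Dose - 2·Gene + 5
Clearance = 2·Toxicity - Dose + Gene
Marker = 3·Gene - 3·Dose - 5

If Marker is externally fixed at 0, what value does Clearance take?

Under do(Marker=0), the mechanism Marker = 3·Gene - 3·Dose - 5 is discarded; Marker is fixed at 0.
Toxicity = 1 if Marker >= -1 else 7  [with Marker=0]  = 1
Clearance = 2·Toxicity - Dose + Gene  [with Toxicity=1, Dose=2, Gene=2]  = 2

2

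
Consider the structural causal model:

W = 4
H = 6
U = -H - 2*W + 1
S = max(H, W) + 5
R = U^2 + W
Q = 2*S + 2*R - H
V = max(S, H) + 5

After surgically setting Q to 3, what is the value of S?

do(Q=3) replaces the equation Q = 2*S + 2*R - H with the constant Q = 3.
No directed path runs from Q to S, so S keeps its natural value.
S = max(H, W) + 5  [with H=6, W=4]  = 11

11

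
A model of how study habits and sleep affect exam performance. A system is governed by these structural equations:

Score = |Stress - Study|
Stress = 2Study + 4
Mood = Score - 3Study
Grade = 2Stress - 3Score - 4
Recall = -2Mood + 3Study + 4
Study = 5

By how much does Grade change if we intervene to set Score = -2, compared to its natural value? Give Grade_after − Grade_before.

The intervention breaks the incoming arrows to Score: Score = |Stress - Study| no longer applies, and Score = -2.
Stress = 2Study + 4  [with Study=5]  = 14
Grade = 2Stress - 3Score - 4  [with Stress=14, Score=-2]  = 30
Without intervention: Stress = 2Study + 4  [with Study=5]  = 14; Score = |Stress - Study|  [with Stress=14, Study=5]  = 9; Grade = 2Stress - 3Score - 4  [with Stress=14, Score=9]  = -3.
Change = 30 − (-3) = 33.

33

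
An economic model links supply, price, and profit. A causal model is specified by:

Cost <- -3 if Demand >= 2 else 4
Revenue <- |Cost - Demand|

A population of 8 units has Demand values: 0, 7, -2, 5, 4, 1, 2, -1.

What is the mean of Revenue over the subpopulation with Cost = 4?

Conditioning on Cost=4 selects the 4 unit(s) with Demand ∈ {0, -2, 1, -1}. Their Revenue values: 4, 6, 3, 5. Mean = 4.5.

4.5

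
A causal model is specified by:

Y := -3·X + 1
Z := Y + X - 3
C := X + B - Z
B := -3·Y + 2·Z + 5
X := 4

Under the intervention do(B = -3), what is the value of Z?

-10

Under do(B=-3), the mechanism B := -3·Y + 2·Z + 5 is discarded; B is fixed at -3.
Since Z is not a descendant of the intervened variable, it is unaffected.
Y = -3·X + 1  [with X=4]  = -11
Z = Y + X - 3  [with Y=-11, X=4]  = -10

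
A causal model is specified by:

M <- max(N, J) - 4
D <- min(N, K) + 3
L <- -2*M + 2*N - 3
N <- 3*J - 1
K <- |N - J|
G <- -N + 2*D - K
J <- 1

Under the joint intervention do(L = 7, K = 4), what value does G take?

Under do(L = 7, K = 4), each intervened variable's structural equation is replaced by its fixed value.
N = 3*J - 1  [with J=1]  = 2
D = min(N, K) + 3  [with N=2, K=4]  = 5
G = -N + 2*D - K  [with N=2, D=5, K=4]  = 4

4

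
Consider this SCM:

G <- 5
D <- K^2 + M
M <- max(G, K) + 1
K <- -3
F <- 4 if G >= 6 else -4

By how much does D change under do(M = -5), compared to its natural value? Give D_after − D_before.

Intervening sets M = -5 and removes its equation (M <- max(G, K) + 1).
D = K^2 + M  [with K=-3, M=-5]  = 4
Without intervention: M = max(G, K) + 1  [with G=5, K=-3]  = 6; D = K^2 + M  [with K=-3, M=6]  = 15.
Change = 4 − 15 = -11.

-11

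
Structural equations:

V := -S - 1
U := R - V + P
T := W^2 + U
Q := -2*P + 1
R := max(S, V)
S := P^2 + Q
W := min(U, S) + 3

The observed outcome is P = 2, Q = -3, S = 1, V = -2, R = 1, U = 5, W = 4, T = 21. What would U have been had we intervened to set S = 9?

The intervention breaks the incoming arrows to S: S := P^2 + Q no longer applies, and S = 9.
V = -S - 1  [with S=9]  = -10
R = max(S, V)  [with S=9, V=-10]  = 9
U = R - V + P  [with R=9, V=-10, P=2]  = 21

21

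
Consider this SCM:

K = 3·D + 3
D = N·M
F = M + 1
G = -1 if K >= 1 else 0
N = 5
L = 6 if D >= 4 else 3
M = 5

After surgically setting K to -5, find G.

0

Under do(K=-5), the mechanism K = 3·D + 3 is discarded; K is fixed at -5.
G = -1 if K >= 1 else 0  [with K=-5]  = 0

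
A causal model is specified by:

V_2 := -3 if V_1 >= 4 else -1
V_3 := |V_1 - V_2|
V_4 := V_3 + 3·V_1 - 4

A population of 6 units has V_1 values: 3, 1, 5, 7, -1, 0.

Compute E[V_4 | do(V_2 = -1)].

Under do(V_2=-1), V_2's equation is replaced by V_2=-1 for every unit. Per-unit V_4: 9, 1, 17, 25, -7, -3. Mean = 7.

7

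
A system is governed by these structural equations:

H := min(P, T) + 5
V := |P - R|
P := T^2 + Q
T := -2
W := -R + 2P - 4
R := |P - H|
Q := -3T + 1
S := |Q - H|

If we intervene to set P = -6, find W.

-21

The intervention breaks the incoming arrows to P: P := T^2 + Q no longer applies, and P = -6.
H = min(P, T) + 5  [with P=-6, T=-2]  = -1
R = |P - H|  [with P=-6, H=-1]  = 5
W = -R + 2P - 4  [with R=5, P=-6]  = -21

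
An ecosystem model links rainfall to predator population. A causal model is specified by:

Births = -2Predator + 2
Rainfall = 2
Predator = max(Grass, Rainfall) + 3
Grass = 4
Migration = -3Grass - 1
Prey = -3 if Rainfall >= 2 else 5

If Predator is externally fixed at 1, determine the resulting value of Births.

0

Intervening sets Predator = 1 and removes its equation (Predator = max(Grass, Rainfall) + 3).
Births = -2Predator + 2  [with Predator=1]  = 0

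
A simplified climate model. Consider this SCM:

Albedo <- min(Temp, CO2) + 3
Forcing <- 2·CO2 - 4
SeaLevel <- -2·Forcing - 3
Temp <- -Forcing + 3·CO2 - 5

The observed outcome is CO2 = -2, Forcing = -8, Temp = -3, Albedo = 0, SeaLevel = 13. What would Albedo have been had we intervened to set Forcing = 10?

Under do(Forcing=10), the mechanism Forcing <- 2·CO2 - 4 is discarded; Forcing is fixed at 10.
Temp = -Forcing + 3·CO2 - 5  [with Forcing=10, CO2=-2]  = -21
Albedo = min(Temp, CO2) + 3  [with Temp=-21, CO2=-2]  = -18

-18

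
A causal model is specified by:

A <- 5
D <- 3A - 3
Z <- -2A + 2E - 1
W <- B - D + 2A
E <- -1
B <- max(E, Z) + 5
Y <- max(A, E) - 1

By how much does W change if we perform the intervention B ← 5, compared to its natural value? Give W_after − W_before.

The intervention breaks the incoming arrows to B: B <- max(E, Z) + 5 no longer applies, and B = 5.
D = 3A - 3  [with A=5]  = 12
W = B - D + 2A  [with B=5, D=12, A=5]  = 3
Without intervention: Z = -2A + 2E - 1  [with A=5, E=-1]  = -13; B = max(E, Z) + 5  [with E=-1, Z=-13]  = 4; D = 3A - 3  [with A=5]  = 12; W = B - D + 2A  [with B=4, D=12, A=5]  = 2.
Change = 3 − 2 = 1.

1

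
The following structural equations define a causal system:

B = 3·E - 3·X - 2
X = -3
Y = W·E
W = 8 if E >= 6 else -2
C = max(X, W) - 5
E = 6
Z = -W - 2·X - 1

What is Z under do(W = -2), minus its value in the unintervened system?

The intervention breaks the incoming arrows to W: W = 8 if E >= 6 else -2 no longer applies, and W = -2.
Z = -W - 2·X - 1  [with W=-2, X=-3]  = 7
Without intervention: W = 8 if E >= 6 else -2  [with E=6]  = 8; Z = -W - 2·X - 1  [with W=8, X=-3]  = -3.
Change = 7 − (-3) = 10.

10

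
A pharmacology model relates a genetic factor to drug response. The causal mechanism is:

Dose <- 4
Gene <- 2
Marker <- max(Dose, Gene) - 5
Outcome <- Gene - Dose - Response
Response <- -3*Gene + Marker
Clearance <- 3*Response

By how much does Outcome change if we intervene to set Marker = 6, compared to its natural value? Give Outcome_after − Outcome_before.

-7

The intervention breaks the incoming arrows to Marker: Marker <- max(Dose, Gene) - 5 no longer applies, and Marker = 6.
Response = -3*Gene + Marker  [with Gene=2, Marker=6]  = 0
Outcome = Gene - Dose - Response  [with Gene=2, Dose=4, Response=0]  = -2
Without intervention: Marker = max(Dose, Gene) - 5  [with Dose=4, Gene=2]  = -1; Response = -3*Gene + Marker  [with Gene=2, Marker=-1]  = -7; Outcome = Gene - Dose - Response  [with Gene=2, Dose=4, Response=-7]  = 5.
Change = -2 − 5 = -7.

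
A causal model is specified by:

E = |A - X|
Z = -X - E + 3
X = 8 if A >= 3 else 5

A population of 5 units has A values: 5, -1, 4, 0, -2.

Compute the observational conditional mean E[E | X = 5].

6

E[E|X=5] averages over only the 3 units with X=5 (A = -1, 0, -2): E = 6, 5, 7, mean 6.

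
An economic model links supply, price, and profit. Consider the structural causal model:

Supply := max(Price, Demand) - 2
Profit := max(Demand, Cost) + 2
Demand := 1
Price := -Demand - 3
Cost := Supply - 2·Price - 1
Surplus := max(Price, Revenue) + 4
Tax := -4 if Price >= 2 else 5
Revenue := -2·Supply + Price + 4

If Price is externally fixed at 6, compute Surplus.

do(Price=6) replaces the equation Price := -Demand - 3 with the constant Price = 6.
Supply = max(Price, Demand) - 2  [with Price=6, Demand=1]  = 4
Revenue = -2·Supply + Price + 4  [with Supply=4, Price=6]  = 2
Surplus = max(Price, Revenue) + 4  [with Price=6, Revenue=2]  = 10

10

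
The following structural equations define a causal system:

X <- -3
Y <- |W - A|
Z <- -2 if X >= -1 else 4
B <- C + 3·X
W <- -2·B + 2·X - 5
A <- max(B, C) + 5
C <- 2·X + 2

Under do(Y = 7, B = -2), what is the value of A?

Under do(Y = 7, B = -2), each intervened variable's structural equation is replaced by its fixed value.
C = 2·X + 2  [with X=-3]  = -4
A = max(B, C) + 5  [with B=-2, C=-4]  = 3

3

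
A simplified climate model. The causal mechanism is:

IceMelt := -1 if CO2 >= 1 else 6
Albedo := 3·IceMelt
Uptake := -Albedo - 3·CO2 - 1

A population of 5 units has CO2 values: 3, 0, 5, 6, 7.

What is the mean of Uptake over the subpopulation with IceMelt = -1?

-13.75

E[Uptake|IceMelt=-1] averages over only the 4 units with IceMelt=-1 (CO2 = 3, 5, 6, 7): Uptake = -7, -13, -16, -19, mean -13.75.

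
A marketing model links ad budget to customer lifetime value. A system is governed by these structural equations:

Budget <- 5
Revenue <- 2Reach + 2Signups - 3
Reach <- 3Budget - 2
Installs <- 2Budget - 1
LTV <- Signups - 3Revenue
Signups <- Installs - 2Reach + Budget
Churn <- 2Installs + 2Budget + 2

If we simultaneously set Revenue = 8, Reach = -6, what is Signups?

26

Under do(Revenue = 8, Reach = -6), each intervened variable's structural equation is replaced by its fixed value.
Installs = 2Budget - 1  [with Budget=5]  = 9
Signups = Installs - 2Reach + Budget  [with Installs=9, Reach=-6, Budget=5]  = 26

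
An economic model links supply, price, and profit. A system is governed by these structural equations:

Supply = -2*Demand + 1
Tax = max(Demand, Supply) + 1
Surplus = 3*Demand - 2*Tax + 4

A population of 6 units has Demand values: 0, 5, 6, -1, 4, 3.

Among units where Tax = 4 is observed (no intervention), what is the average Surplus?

Conditioning on Tax=4 selects the 2 unit(s) with Demand ∈ {-1, 3}. Their Surplus values: -7, 5. Mean = -1.

-1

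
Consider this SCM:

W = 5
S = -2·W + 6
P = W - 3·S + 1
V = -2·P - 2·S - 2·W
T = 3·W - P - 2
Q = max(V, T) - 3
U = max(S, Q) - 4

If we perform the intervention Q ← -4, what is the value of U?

-8

Intervening sets Q = -4 and removes its equation (Q = max(V, T) - 3).
S = -2·W + 6  [with W=5]  = -4
U = max(S, Q) - 4  [with S=-4, Q=-4]  = -8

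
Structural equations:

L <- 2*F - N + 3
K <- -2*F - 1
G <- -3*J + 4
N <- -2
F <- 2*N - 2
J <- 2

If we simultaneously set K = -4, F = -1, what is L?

3

Setting K = -4, F = -1 by intervention discards those variables' equations.
L = 2*F - N + 3  [with F=-1, N=-2]  = 3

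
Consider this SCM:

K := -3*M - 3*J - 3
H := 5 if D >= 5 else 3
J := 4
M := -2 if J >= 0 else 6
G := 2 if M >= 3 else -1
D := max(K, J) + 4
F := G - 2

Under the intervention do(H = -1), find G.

The intervention breaks the incoming arrows to H: H := 5 if D >= 5 else 3 no longer applies, and H = -1.
Since G is not a descendant of the intervened variable, it is unaffected.
M = -2 if J >= 0 else 6  [with J=4]  = -2
G = 2 if M >= 3 else -1  [with M=-2]  = -1

-1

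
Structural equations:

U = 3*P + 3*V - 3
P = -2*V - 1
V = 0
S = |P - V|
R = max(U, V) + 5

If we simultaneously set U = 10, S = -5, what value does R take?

The joint intervention fixes U = 10, S = -5, removing each variable's own equation.
R = max(U, V) + 5  [with U=10, V=0]  = 15

15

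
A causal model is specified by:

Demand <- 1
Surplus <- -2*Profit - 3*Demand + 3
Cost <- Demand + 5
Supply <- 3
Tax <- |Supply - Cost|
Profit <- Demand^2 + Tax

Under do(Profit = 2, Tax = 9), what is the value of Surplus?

Setting Profit = 2, Tax = 9 by intervention discards those variables' equations.
Surplus = -2*Profit - 3*Demand + 3  [with Profit=2, Demand=1]  = -4

-4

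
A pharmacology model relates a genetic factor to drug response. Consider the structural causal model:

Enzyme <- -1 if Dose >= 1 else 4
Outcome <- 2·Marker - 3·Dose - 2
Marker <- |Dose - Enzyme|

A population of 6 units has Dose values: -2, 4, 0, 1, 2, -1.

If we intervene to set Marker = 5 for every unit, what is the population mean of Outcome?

Under do(Marker=5), Marker's equation is replaced by Marker=5 for every unit. Per-unit Outcome: 14, -4, 8, 5, 2, 11. Mean = 6.

6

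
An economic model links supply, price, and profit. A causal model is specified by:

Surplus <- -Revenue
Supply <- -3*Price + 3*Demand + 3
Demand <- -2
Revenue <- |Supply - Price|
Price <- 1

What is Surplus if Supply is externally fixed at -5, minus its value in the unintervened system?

1

do(Supply=-5) replaces the equation Supply <- -3*Price + 3*Demand + 3 with the constant Supply = -5.
Revenue = |Supply - Price|  [with Supply=-5, Price=1]  = 6
Surplus = -Revenue  [with Revenue=6]  = -6
Without intervention: Supply = -3*Price + 3*Demand + 3  [with Price=1, Demand=-2]  = -6; Revenue = |Supply - Price|  [with Supply=-6, Price=1]  = 7; Surplus = -Revenue  [with Revenue=7]  = -7.
Change = -6 − (-7) = 1.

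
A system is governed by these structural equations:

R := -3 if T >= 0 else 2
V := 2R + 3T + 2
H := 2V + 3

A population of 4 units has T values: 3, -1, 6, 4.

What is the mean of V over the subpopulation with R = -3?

9

E[V|R=-3] averages over only the 3 units with R=-3 (T = 3, 6, 4): V = 5, 14, 8, mean 9.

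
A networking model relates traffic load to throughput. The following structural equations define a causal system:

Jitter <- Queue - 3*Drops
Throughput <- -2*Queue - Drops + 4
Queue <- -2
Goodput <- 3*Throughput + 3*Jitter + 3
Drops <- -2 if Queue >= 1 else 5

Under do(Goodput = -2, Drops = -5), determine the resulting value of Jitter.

13

Setting Goodput = -2, Drops = -5 by intervention discards those variables' equations.
Jitter = Queue - 3*Drops  [with Queue=-2, Drops=-5]  = 13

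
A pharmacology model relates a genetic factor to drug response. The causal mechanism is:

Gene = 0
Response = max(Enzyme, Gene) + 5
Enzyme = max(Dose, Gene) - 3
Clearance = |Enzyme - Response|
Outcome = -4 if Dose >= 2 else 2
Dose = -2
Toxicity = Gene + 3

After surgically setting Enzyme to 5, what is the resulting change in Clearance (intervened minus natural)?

The intervention breaks the incoming arrows to Enzyme: Enzyme = max(Dose, Gene) - 3 no longer applies, and Enzyme = 5.
Response = max(Enzyme, Gene) + 5  [with Enzyme=5, Gene=0]  = 10
Clearance = |Enzyme - Response|  [with Enzyme=5, Response=10]  = 5
Without intervention: Enzyme = max(Dose, Gene) - 3  [with Dose=-2, Gene=0]  = -3; Response = max(Enzyme, Gene) + 5  [with Enzyme=-3, Gene=0]  = 5; Clearance = |Enzyme - Response|  [with Enzyme=-3, Response=5]  = 8.
Change = 5 − 8 = -3.

-3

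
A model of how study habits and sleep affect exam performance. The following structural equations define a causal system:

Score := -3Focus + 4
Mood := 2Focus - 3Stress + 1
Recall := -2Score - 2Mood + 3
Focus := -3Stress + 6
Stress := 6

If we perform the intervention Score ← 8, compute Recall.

do(Score=8) replaces the equation Score := -3Focus + 4 with the constant Score = 8.
Focus = -3Stress + 6  [with Stress=6]  = -12
Mood = 2Focus - 3Stress + 1  [with Focus=-12, Stress=6]  = -41
Recall = -2Score - 2Mood + 3  [with Score=8, Mood=-41]  = 69

69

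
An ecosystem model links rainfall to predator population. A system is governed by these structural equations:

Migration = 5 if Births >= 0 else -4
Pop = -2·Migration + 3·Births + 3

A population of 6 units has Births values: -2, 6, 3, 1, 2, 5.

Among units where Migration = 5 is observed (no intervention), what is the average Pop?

3.2

Observing Migration=5 restricts to units where Migration's equation naturally yields 5: Births ∈ {6, 3, 1, 2, 5}. In that subpopulation Pop = 11, 2, -4, -1, 8, mean 3.2.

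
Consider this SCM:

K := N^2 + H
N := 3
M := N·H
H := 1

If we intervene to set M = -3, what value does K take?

10

The intervention breaks the incoming arrows to M: M := N·H no longer applies, and M = -3.
K is not downstream of the intervention, so its value is determined by the original equations.
K = N^2 + H  [with N=3, H=1]  = 10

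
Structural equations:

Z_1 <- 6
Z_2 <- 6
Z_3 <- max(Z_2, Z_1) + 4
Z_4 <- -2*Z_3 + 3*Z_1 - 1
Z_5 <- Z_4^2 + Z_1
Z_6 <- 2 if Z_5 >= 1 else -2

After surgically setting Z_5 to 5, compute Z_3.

10

do(Z_5=5) replaces the equation Z_5 <- Z_4^2 + Z_1 with the constant Z_5 = 5.
Z_3 is not downstream of the intervention, so its value is determined by the original equations.
Z_3 = max(Z_2, Z_1) + 4  [with Z_2=6, Z_1=6]  = 10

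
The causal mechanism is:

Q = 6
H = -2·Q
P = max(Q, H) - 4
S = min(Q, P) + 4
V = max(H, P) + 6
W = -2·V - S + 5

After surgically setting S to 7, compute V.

Intervening sets S = 7 and removes its equation (S = min(Q, P) + 4).
No directed path runs from S to V, so V keeps its natural value.
H = -2·Q  [with Q=6]  = -12
P = max(Q, H) - 4  [with Q=6, H=-12]  = 2
V = max(H, P) + 6  [with H=-12, P=2]  = 8

8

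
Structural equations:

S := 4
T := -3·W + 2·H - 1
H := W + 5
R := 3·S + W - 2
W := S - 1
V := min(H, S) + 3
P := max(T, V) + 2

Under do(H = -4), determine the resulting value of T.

The intervention breaks the incoming arrows to H: H := W + 5 no longer applies, and H = -4.
W = S - 1  [with S=4]  = 3
T = -3·W + 2·H - 1  [with W=3, H=-4]  = -18

-18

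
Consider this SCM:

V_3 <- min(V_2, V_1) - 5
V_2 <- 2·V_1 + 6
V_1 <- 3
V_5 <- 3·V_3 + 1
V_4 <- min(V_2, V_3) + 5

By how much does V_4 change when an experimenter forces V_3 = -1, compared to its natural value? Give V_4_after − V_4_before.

The intervention breaks the incoming arrows to V_3: V_3 <- min(V_2, V_1) - 5 no longer applies, and V_3 = -1.
V_2 = 2·V_1 + 6  [with V_1=3]  = 12
V_4 = min(V_2, V_3) + 5  [with V_2=12, V_3=-1]  = 4
Without intervention: V_2 = 2·V_1 + 6  [with V_1=3]  = 12; V_3 = min(V_2, V_1) - 5  [with V_2=12, V_1=3]  = -2; V_4 = min(V_2, V_3) + 5  [with V_2=12, V_3=-2]  = 3.
Change = 4 − 3 = 1.

1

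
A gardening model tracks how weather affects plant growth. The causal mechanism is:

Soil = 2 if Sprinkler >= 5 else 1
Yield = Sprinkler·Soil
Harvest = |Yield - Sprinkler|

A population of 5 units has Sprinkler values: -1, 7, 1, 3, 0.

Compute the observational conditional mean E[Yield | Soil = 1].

Conditioning on Soil=1 selects the 4 unit(s) with Sprinkler ∈ {-1, 1, 3, 0}. Their Yield values: -1, 1, 3, 0. Mean = 0.75.

0.75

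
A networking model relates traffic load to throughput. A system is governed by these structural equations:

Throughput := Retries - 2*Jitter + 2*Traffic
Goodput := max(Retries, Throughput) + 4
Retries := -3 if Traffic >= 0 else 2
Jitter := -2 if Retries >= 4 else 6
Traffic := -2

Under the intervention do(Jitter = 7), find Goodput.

do(Jitter=7) replaces the equation Jitter := -2 if Retries >= 4 else 6 with the constant Jitter = 7.
Retries = -3 if Traffic >= 0 else 2  [with Traffic=-2]  = 2
Throughput = Retries - 2*Jitter + 2*Traffic  [with Retries=2, Jitter=7, Traffic=-2]  = -16
Goodput = max(Retries, Throughput) + 4  [with Retries=2, Throughput=-16]  = 6

6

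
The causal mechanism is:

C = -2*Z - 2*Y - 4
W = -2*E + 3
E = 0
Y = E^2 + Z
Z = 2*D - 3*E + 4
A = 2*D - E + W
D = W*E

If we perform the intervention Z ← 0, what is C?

Under do(Z=0), the mechanism Z = 2*D - 3*E + 4 is discarded; Z is fixed at 0.
Y = E^2 + Z  [with E=0, Z=0]  = 0
C = -2*Z - 2*Y - 4  [with Z=0, Y=0]  = -4

-4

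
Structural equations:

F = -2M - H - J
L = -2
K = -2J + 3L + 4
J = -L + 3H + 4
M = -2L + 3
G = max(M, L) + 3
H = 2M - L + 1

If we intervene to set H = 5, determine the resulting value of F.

-40

do(H=5) replaces the equation H = 2M - L + 1 with the constant H = 5.
M = -2L + 3  [with L=-2]  = 7
J = -L + 3H + 4  [with L=-2, H=5]  = 21
F = -2M - H - J  [with M=7, H=5, J=21]  = -40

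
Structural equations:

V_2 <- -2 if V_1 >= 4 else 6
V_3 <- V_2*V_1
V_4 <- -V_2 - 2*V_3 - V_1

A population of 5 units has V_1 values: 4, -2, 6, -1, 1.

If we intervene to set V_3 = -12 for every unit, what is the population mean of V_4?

19.6

Under do(V_3=-12), V_3's equation is replaced by V_3=-12 for every unit. Per-unit V_4: 22, 20, 20, 19, 17. Mean = 19.6.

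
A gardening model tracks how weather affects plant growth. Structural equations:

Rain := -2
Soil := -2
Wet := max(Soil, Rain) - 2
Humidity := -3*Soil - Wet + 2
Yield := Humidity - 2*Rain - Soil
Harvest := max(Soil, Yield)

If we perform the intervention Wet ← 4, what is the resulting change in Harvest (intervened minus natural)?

-8

The intervention breaks the incoming arrows to Wet: Wet := max(Soil, Rain) - 2 no longer applies, and Wet = 4.
Humidity = -3*Soil - Wet + 2  [with Soil=-2, Wet=4]  = 4
Yield = Humidity - 2*Rain - Soil  [with Humidity=4, Rain=-2, Soil=-2]  = 10
Harvest = max(Soil, Yield)  [with Soil=-2, Yield=10]  = 10
Without intervention: Wet = max(Soil, Rain) - 2  [with Soil=-2, Rain=-2]  = -4; Humidity = -3*Soil - Wet + 2  [with Soil=-2, Wet=-4]  = 12; Yield = Humidity - 2*Rain - Soil  [with Humidity=12, Rain=-2, Soil=-2]  = 18; Harvest = max(Soil, Yield)  [with Soil=-2, Yield=18]  = 18.
Change = 10 − 18 = -8.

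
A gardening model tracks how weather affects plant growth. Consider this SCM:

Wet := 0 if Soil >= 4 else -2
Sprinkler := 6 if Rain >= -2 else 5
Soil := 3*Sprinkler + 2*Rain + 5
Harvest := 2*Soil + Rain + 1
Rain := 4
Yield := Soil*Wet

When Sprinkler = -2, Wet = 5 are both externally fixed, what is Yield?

35

Setting Sprinkler = -2, Wet = 5 by intervention discards those variables' equations.
Soil = 3*Sprinkler + 2*Rain + 5  [with Sprinkler=-2, Rain=4]  = 7
Yield = Soil*Wet  [with Soil=7, Wet=5]  = 35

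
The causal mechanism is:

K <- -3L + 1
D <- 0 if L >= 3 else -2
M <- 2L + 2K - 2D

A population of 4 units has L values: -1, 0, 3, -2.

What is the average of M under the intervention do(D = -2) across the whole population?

The intervention sets D=-2 in all 4 units regardless of L. Recomputing M per unit gives 10, 6, -6, 14; average 6.

6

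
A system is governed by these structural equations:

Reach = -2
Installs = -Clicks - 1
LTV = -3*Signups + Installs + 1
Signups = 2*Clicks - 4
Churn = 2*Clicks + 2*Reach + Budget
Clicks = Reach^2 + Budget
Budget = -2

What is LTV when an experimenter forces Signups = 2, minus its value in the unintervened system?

-6

Under do(Signups=2), the mechanism Signups = 2*Clicks - 4 is discarded; Signups is fixed at 2.
Clicks = Reach^2 + Budget  [with Reach=-2, Budget=-2]  = 2
Installs = -Clicks - 1  [with Clicks=2]  = -3
LTV = -3*Signups + Installs + 1  [with Signups=2, Installs=-3]  = -8
Without intervention: Clicks = Reach^2 + Budget  [with Reach=-2, Budget=-2]  = 2; Installs = -Clicks - 1  [with Clicks=2]  = -3; Signups = 2*Clicks - 4  [with Clicks=2]  = 0; LTV = -3*Signups + Installs + 1  [with Signups=0, Installs=-3]  = -2.
Change = -8 − (-2) = -6.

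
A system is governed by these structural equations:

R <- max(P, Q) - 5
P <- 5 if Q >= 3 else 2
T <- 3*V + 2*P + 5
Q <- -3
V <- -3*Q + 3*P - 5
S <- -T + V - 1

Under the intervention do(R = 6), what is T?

do(R=6) replaces the equation R <- max(P, Q) - 5 with the constant R = 6.
No directed path runs from R to T, so T keeps its natural value.
P = 5 if Q >= 3 else 2  [with Q=-3]  = 2
V = -3*Q + 3*P - 5  [with Q=-3, P=2]  = 10
T = 3*V + 2*P + 5  [with V=10, P=2]  = 39

39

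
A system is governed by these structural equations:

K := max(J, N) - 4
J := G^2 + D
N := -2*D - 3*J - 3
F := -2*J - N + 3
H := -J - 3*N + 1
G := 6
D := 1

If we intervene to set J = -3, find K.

0

The intervention breaks the incoming arrows to J: J := G^2 + D no longer applies, and J = -3.
N = -2*D - 3*J - 3  [with D=1, J=-3]  = 4
K = max(J, N) - 4  [with J=-3, N=4]  = 0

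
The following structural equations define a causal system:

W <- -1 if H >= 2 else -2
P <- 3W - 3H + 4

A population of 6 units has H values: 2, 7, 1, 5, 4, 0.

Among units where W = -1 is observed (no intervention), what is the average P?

Observing W=-1 restricts to units where W's equation naturally yields -1: H ∈ {2, 7, 5, 4}. In that subpopulation P = -5, -20, -14, -11, mean -12.5.

-12.5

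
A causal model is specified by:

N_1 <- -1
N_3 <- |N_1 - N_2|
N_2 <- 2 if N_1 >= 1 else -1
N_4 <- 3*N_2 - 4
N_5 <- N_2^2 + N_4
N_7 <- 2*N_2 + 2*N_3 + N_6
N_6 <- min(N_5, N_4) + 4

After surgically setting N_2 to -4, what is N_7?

Under do(N_2=-4), the mechanism N_2 <- 2 if N_1 >= 1 else -1 is discarded; N_2 is fixed at -4.
N_3 = |N_1 - N_2|  [with N_1=-1, N_2=-4]  = 3
N_4 = 3*N_2 - 4  [with N_2=-4]  = -16
N_5 = N_2^2 + N_4  [with N_2=-4, N_4=-16]  = 0
N_6 = min(N_5, N_4) + 4  [with N_5=0, N_4=-16]  = -12
N_7 = 2*N_2 + 2*N_3 + N_6  [with N_2=-4, N_3=3, N_6=-12]  = -14

-14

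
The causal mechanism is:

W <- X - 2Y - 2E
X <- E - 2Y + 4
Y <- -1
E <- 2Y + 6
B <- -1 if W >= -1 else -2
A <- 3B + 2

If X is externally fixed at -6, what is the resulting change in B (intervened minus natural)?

-1

do(X=-6) replaces the equation X <- E - 2Y + 4 with the constant X = -6.
E = 2Y + 6  [with Y=-1]  = 4
W = X - 2Y - 2E  [with X=-6, Y=-1, E=4]  = -12
B = -1 if W >= -1 else -2  [with W=-12]  = -2
Without intervention: E = 2Y + 6  [with Y=-1]  = 4; X = E - 2Y + 4  [with E=4, Y=-1]  = 10; W = X - 2Y - 2E  [with X=10, Y=-1, E=4]  = 4; B = -1 if W >= -1 else -2  [with W=4]  = -1.
Change = -2 − (-1) = -1.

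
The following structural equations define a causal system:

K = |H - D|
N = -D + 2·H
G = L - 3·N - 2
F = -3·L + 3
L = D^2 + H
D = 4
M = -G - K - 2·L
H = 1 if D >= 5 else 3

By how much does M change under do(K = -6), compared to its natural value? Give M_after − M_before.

7

The intervention breaks the incoming arrows to K: K = |H - D| no longer applies, and K = -6.
H = 1 if D >= 5 else 3  [with D=4]  = 3
N = -D + 2·H  [with D=4, H=3]  = 2
L = D^2 + H  [with D=4, H=3]  = 19
G = L - 3·N - 2  [with L=19, N=2]  = 11
M = -G - K - 2·L  [with G=11, K=-6, L=19]  = -43
Without intervention: H = 1 if D >= 5 else 3  [with D=4]  = 3; N = -D + 2·H  [with D=4, H=3]  = 2; K = |H - D|  [with H=3, D=4]  = 1; L = D^2 + H  [with D=4, H=3]  = 19; G = L - 3·N - 2  [with L=19, N=2]  = 11; M = -G - K - 2·L  [with G=11, K=1, L=19]  = -50.
Change = -43 − (-50) = 7.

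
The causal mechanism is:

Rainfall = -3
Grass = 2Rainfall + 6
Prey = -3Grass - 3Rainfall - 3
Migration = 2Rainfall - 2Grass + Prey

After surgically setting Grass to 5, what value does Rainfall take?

-3

Under do(Grass=5), the mechanism Grass = 2Rainfall + 6 is discarded; Grass is fixed at 5.
Rainfall is not downstream of the intervention, so its value is determined by the original equations.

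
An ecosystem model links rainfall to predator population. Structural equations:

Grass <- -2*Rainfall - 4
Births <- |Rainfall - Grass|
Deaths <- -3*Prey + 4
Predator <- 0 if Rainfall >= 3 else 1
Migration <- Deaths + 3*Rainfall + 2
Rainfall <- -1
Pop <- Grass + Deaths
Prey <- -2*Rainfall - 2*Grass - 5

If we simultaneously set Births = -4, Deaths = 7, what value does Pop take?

5

Setting Births = -4, Deaths = 7 by intervention discards those variables' equations.
Grass = -2*Rainfall - 4  [with Rainfall=-1]  = -2
Pop = Grass + Deaths  [with Grass=-2, Deaths=7]  = 5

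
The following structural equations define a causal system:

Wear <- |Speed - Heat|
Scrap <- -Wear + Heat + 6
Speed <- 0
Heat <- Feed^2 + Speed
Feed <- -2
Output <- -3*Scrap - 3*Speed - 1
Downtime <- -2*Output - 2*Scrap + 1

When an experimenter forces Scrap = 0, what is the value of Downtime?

3

Under do(Scrap=0), the mechanism Scrap <- -Wear + Heat + 6 is discarded; Scrap is fixed at 0.
Output = -3*Scrap - 3*Speed - 1  [with Scrap=0, Speed=0]  = -1
Downtime = -2*Output - 2*Scrap + 1  [with Output=-1, Scrap=0]  = 3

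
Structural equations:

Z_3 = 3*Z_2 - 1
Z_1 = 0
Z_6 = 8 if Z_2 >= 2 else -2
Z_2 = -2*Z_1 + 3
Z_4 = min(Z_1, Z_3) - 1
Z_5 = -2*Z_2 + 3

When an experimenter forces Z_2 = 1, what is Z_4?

-1

Under do(Z_2=1), the mechanism Z_2 = -2*Z_1 + 3 is discarded; Z_2 is fixed at 1.
Z_3 = 3*Z_2 - 1  [with Z_2=1]  = 2
Z_4 = min(Z_1, Z_3) - 1  [with Z_1=0, Z_3=2]  = -1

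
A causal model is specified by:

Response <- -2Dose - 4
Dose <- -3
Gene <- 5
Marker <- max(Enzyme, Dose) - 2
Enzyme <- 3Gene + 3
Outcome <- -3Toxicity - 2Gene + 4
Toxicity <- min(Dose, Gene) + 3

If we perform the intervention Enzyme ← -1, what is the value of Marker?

-3

The intervention breaks the incoming arrows to Enzyme: Enzyme <- 3Gene + 3 no longer applies, and Enzyme = -1.
Marker = max(Enzyme, Dose) - 2  [with Enzyme=-1, Dose=-3]  = -3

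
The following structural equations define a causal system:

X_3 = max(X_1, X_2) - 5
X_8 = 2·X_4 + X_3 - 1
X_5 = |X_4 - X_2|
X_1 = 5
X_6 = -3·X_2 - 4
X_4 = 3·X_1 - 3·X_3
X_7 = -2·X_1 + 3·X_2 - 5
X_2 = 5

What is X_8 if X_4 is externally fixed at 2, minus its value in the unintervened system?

-26

do(X_4=2) replaces the equation X_4 = 3·X_1 - 3·X_3 with the constant X_4 = 2.
X_3 = max(X_1, X_2) - 5  [with X_1=5, X_2=5]  = 0
X_8 = 2·X_4 + X_3 - 1  [with X_4=2, X_3=0]  = 3
Without intervention: X_3 = max(X_1, X_2) - 5  [with X_1=5, X_2=5]  = 0; X_4 = 3·X_1 - 3·X_3  [with X_1=5, X_3=0]  = 15; X_8 = 2·X_4 + X_3 - 1  [with X_4=15, X_3=0]  = 29.
Change = 3 − 29 = -26.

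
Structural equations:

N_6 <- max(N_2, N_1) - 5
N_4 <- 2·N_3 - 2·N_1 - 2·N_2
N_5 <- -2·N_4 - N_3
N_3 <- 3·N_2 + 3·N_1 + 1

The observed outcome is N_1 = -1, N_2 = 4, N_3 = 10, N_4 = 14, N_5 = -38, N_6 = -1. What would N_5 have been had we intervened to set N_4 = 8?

-26

Intervening sets N_4 = 8 and removes its equation (N_4 <- 2·N_3 - 2·N_1 - 2·N_2).
N_3 = 3·N_2 + 3·N_1 + 1  [with N_2=4, N_1=-1]  = 10
N_5 = -2·N_4 - N_3  [with N_4=8, N_3=10]  = -26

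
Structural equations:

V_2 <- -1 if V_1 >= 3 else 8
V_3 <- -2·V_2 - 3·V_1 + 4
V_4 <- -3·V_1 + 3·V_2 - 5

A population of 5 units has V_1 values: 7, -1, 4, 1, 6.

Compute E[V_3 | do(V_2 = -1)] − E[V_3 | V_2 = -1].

do(V_2=-1) breaks V_2's dependence on V_1. With V_2=-1 fixed, V_3 across the units is -15, 9, -6, 3, -12, mean -4.2.
Conditioning on V_2=-1 selects the 3 unit(s) with V_1 ∈ {7, 4, 6}. Their V_3 values: -15, -6, -12. Mean = -11.
Difference = -4.2 − (-11) = 6.8.

6.8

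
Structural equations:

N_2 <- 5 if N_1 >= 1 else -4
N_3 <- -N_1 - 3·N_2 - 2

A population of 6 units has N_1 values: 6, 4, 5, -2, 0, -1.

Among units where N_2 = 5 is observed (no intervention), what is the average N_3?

-22

Conditioning on N_2=5 selects the 3 unit(s) with N_1 ∈ {6, 4, 5}. Their N_3 values: -23, -21, -22. Mean = -22.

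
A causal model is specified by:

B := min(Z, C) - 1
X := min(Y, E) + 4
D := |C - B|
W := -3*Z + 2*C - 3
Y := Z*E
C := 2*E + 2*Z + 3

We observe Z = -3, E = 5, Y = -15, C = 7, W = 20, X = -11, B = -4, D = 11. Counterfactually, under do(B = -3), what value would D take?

10

do(B=-3) replaces the equation B := min(Z, C) - 1 with the constant B = -3.
C = 2*E + 2*Z + 3  [with E=5, Z=-3]  = 7
D = |C - B|  [with C=7, B=-3]  = 10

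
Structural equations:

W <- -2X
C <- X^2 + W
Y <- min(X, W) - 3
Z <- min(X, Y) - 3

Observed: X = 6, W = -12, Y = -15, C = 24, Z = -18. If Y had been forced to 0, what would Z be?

-3

do(Y=0) replaces the equation Y <- min(X, W) - 3 with the constant Y = 0.
Z = min(X, Y) - 3  [with X=6, Y=0]  = -3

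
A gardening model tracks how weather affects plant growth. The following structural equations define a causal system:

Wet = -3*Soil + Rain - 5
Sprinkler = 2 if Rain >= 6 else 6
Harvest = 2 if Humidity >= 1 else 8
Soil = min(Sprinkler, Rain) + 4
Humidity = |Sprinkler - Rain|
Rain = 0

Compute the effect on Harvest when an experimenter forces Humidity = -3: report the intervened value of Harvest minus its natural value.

The intervention breaks the incoming arrows to Humidity: Humidity = |Sprinkler - Rain| no longer applies, and Humidity = -3.
Harvest = 2 if Humidity >= 1 else 8  [with Humidity=-3]  = 8
Without intervention: Sprinkler = 2 if Rain >= 6 else 6  [with Rain=0]  = 6; Humidity = |Sprinkler - Rain|  [with Sprinkler=6, Rain=0]  = 6; Harvest = 2 if Humidity >= 1 else 8  [with Humidity=6]  = 2.
Change = 8 − 2 = 6.

6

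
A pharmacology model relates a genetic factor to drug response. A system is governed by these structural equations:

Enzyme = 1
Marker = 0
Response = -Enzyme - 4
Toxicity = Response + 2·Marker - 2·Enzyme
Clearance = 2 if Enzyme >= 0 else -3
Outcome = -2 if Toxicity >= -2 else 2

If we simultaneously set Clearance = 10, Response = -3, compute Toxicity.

Under do(Clearance = 10, Response = -3), each intervened variable's structural equation is replaced by its fixed value.
Toxicity = Response + 2·Marker - 2·Enzyme  [with Response=-3, Marker=0, Enzyme=1]  = -5

-5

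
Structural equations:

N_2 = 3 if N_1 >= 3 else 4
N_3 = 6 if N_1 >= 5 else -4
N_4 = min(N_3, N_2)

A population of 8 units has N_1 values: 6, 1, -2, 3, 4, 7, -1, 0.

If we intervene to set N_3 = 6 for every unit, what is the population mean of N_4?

do(N_3=6) breaks N_3's dependence on N_1. With N_3=6 fixed, N_4 across the units is 3, 4, 4, 3, 3, 3, 4, 4, mean 3.5.

3.5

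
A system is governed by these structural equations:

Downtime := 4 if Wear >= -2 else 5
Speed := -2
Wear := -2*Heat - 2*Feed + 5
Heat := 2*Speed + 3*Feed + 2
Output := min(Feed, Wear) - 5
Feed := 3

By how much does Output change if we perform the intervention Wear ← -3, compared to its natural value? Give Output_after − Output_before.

12

Intervening sets Wear = -3 and removes its equation (Wear := -2*Heat - 2*Feed + 5).
Output = min(Feed, Wear) - 5  [with Feed=3, Wear=-3]  = -8
Without intervention: Heat = 2*Speed + 3*Feed + 2  [with Speed=-2, Feed=3]  = 7; Wear = -2*Heat - 2*Feed + 5  [with Heat=7, Feed=3]  = -15; Output = min(Feed, Wear) - 5  [with Feed=3, Wear=-15]  = -20.
Change = -8 − (-20) = 12.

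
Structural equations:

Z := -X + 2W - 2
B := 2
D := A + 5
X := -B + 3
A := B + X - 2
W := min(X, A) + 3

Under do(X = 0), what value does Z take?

do(X=0) replaces the equation X := -B + 3 with the constant X = 0.
A = B + X - 2  [with B=2, X=0]  = 0
W = min(X, A) + 3  [with X=0, A=0]  = 3
Z = -X + 2W - 2  [with X=0, W=3]  = 4

4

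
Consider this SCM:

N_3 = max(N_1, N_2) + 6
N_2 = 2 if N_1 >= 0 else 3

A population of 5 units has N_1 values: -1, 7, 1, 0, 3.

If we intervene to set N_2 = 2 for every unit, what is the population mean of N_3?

9.2

Every unit gets N_2=2 under the intervention. N_3 values become 8, 13, 8, 8, 9; E[N_3|do(N_2=2)] = 9.2.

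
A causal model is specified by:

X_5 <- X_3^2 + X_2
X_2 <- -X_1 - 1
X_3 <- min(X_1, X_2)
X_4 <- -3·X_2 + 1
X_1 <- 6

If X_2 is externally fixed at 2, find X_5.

do(X_2=2) replaces the equation X_2 <- -X_1 - 1 with the constant X_2 = 2.
X_3 = min(X_1, X_2)  [with X_1=6, X_2=2]  = 2
X_5 = X_3^2 + X_2  [with X_3=2, X_2=2]  = 6

6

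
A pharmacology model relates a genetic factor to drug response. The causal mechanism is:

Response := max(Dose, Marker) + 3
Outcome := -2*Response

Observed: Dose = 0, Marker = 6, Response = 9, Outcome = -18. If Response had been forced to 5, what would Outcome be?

The intervention breaks the incoming arrows to Response: Response := max(Dose, Marker) + 3 no longer applies, and Response = 5.
Outcome = -2*Response  [with Response=5]  = -10

-10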